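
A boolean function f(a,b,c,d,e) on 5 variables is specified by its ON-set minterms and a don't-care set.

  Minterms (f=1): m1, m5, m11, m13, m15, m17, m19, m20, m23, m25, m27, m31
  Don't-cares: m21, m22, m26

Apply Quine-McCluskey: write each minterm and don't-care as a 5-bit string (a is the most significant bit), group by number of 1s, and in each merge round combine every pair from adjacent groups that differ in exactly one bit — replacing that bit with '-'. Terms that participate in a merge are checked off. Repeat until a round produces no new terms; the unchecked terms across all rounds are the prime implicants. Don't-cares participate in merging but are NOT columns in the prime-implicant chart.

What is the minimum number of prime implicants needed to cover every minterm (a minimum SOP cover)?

size-2^0 implicants → 00001(✓)  00101(✓)  01011(✓)  01101(✓)  01111(✓)  10001(✓)  10011(✓)  10100(✓)  10101(✓)  10110(✓)  10111(✓)  11001(✓)  11010(✓)  11011(✓)  11111(✓)
size-2^1 implicants → -0001(✓)  -0101(✓)  -1011(✓)  -1111(✓)  0-101  00-01(✓)  01-11(✓)  011-1  1-001(✓)  1-011(✓)  1-111(✓)  10-01(✓)  10-11(✓)  100-1(✓)  101-0(✓)  101-1(✓)  1010-(✓)  1011-(✓)  11-11(✓)  110-1(✓)  1101-
size-2^2 implicants → -0-01  -1-11  1--11  1-0-1  10--1  101--
Unchecked terms (primes): -0-01, -1-11, 0-101, 011-1, 1--11, 1-0-1, 10--1, 101--, 1101-
Minterm coverage:
  m1 ⊆ -0-01 [E]
  m5 ⊆ -0-01,0-101
  m11 ⊆ -1-11 [E]
  m13 ⊆ 0-101,011-1
  m15 ⊆ -1-11,011-1
  m17 ⊆ -0-01,1-0-1,10--1
  m19 ⊆ 1--11,1-0-1,10--1
  m20 ⊆ 101-- [E]
  m23 ⊆ 1--11,10--1,101--
  m25 ⊆ 1-0-1 [E]
  m27 ⊆ -1-11,1--11,1-0-1,1101-
  m31 ⊆ -1-11,1--11
E = {-0-01, -1-11, 1-0-1, 101--}
Petrick residual → 0-101
Cover = b'd'e + bde + a'cd'e + ac'e + ab'c  |cover|=5

5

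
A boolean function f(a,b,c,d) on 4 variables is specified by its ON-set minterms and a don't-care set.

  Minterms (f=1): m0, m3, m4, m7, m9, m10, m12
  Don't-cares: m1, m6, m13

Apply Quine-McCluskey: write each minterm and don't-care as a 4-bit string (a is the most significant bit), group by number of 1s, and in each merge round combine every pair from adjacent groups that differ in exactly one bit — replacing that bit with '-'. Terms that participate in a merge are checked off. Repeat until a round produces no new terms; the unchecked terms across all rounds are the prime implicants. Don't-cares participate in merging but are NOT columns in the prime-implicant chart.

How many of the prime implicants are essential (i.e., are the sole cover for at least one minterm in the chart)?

1

Round 0: 0000✓ 0001✓ 0011✓ 0100✓ 0110✓ 0111✓ 1001✓ 1010 1100✓ 1101✓
Round 1: -001 -100 0-00 0-11 00-1 000- 01-0 011- 1-01 110-
PIs = {-001, -100, 0-00, 0-11, 00-1, 000-, 01-0, 011-, 1-01, 1010, 110-}
Coverage chart:
  m0: 0-00,000-
  m3: 0-11,00-1
  m4: -100,0-00,01-0
  m7: 0-11,011-
  m9: -001,1-01
  m10: 1010 ←essential
  m12: -100,110-
Essential: 1010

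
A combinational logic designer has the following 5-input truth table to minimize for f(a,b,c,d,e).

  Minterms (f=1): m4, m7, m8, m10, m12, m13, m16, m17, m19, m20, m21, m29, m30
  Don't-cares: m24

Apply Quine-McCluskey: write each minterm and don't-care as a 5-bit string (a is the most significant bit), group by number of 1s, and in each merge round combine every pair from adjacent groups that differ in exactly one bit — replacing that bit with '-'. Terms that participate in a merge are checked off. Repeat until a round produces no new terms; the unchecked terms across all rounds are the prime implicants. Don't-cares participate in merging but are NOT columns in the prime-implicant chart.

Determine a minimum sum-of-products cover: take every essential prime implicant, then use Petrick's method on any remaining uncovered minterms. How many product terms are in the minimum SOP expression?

Round 0: 00100✓ 00111 01000✓ 01010✓ 01100✓ 01101✓ 10000✓ 10001✓ 10011✓ 10100✓ 10101✓ 11000✓ 11101✓ 11110
Round 1: -0100 -1000 -1101 0-100 01-00 010-0 0110- 1-000 1-101 10-00✓ 10-01✓ 100-1 1000-✓ 1010-✓
Round 2: 10-0-
PIs = {-0100, -1000, -1101, 0-100, 00111, 01-00, 010-0, 0110-, 1-000, 1-101, 10-0-, 100-1, 11110}
Coverage chart:
  m4: -0100,0-100
  m7: 00111 ←essential
  m8: -1000,01-00,010-0
  m10: 010-0 ←essential
  m12: 0-100,01-00,0110-
  m13: -1101,0110-
  m16: 1-000,10-0-
  m17: 10-0-,100-1
  m19: 100-1 ←essential
  m20: -0100,10-0-
  m21: 1-101,10-0-
  m29: -1101,1-101
  m30: 11110 ←essential
Essential: 00111, 010-0, 100-1, 11110
Petrick residual → -1101, 0-100, 10-0-
Min cover (7 terms): bcd'e + a'cd'e' + a'b'cde + a'bc'e' + ab'd' + ab'c'e + abcde'

7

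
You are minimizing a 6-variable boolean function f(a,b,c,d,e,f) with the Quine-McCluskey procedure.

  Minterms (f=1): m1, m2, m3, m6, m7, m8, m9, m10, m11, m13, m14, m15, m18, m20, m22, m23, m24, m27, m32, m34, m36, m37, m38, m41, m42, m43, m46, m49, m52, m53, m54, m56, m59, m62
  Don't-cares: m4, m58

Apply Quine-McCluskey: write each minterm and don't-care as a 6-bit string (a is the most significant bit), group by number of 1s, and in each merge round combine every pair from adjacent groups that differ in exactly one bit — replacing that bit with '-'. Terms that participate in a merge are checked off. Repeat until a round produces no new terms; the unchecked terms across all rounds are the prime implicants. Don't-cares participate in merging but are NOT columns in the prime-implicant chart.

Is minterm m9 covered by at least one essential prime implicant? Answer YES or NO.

Round 0: 000001✓ 000010✓ 000011✓ 000100✓ 000110✓ 000111✓ 001000✓ 001001✓ 001010✓ 001011✓ 001101✓ 001110✓ 001111✓ 010010✓ 010100✓ 010110✓ 010111✓ 011000✓ 011011✓ 100000✓ 100010✓ 100100✓ 100101✓ 100110✓ 101001✓ 101010✓ 101011✓ 101110✓ 110001✓ 110100✓ 110101✓ 110110✓ 111000✓ 111010✓ 111011✓ 111110✓
Round 1: -00010✓ -00100✓ -00110✓ -01001✓ -01010✓ -01011✓ -01110✓ -10100✓ -10110✓ -11000 -11011✓ 0-0010✓ 0-0100✓ 0-0110✓ 0-0111✓ 0-1000 0-1011✓ 00-001✓ 00-010✓ 00-011✓ 00-110✓ 00-111✓ 000-10✓ 000-11✓ 0000-1✓ 00001-✓ 0001-0✓ 00011-✓ 001-01✓ 001-10✓ 001-11✓ 0010-0✓ 0010-1✓ 00100-✓ 00101-✓ 0011-1✓ 00111-✓ 010-10✓ 0101-0✓ 01011-✓ 1-0100✓ 1-0101✓ 1-0110✓ 1-1010✓ 1-1011✓ 1-1110✓ 10-010✓ 10-110✓ 100-00✓ 100-10✓ 1000-0✓ 1001-0✓ 10010-✓ 101-10✓ 1010-1✓ 10101-✓ 11-110✓ 110-01 1101-0✓ 11010-✓ 111-10✓ 1110-0 11101-✓
Round 2: --0100✓ --0110✓ --1011 -0-010✓ -0-110✓ -00-10✓ -001-0✓ -01-10✓ -010-1 -0101- -101-0✓ 0-0-10 0-01-0✓ 0-011- 00--10✓ 00--11✓ 00-0-1 00-01-✓ 00-11-✓ 000-1-✓ 001--1 001-1-✓ 0010-- 1--110 1-01-0✓ 1-010- 1-1-10 1-101- 10--10✓ 100--0
Round 3: --01-0 -0--10 00--1-
PIs = {--01-0, --1011, -0--10, -010-1, -0101-, -11000, 0-0-10, 0-011-, 0-1000, 00--1-, 00-0-1, 001--1, 0010--, 1--110, 1-010-, 1-1-10, 1-101-, 100--0, 110-01, 1110-0}
Coverage chart:
  m1: 00-0-1 ←essential
  m2: -0--10,0-0-10,00--1-
  m3: 00--1-,00-0-1
  m6: --01-0,-0--10,0-0-10,0-011-,00--1-
  m7: 0-011-,00--1-
  m8: 0-1000,0010--
  m9: -010-1,00-0-1,001--1,0010--
  m10: -0--10,-0101-,00--1-,0010--
  m11: --1011,-010-1,-0101-,00--1-,00-0-1,001--1,0010--
  m13: 001--1 ←essential
  m14: -0--10,00--1-
  m15: 00--1-,001--1
  m18: 0-0-10 ←essential
  m20: --01-0 ←essential
  m22: --01-0,0-0-10,0-011-
  m23: 0-011- ←essential
  m24: -11000,0-1000
  m27: --1011 ←essential
  m32: 100--0 ←essential
  m34: -0--10,100--0
  m36: --01-0,1-010-,100--0
  m37: 1-010- ←essential
  m38: --01-0,-0--10,1--110,100--0
  m41: -010-1 ←essential
  m42: -0--10,-0101-,1-1-10,1-101-
  m43: --1011,-010-1,-0101-,1-101-
  m46: -0--10,1--110,1-1-10
  m49: 110-01 ←essential
  m52: --01-0,1-010-
  m53: 1-010-,110-01
  m54: --01-0,1--110
  m56: -11000,1110-0
  m59: --1011,1-101-
  m62: 1--110,1-1-10
Essential: --01-0, --1011, -010-1, 0-0-10, 0-011-, 00-0-1, 001--1, 1-010-, 100--0, 110-01

YES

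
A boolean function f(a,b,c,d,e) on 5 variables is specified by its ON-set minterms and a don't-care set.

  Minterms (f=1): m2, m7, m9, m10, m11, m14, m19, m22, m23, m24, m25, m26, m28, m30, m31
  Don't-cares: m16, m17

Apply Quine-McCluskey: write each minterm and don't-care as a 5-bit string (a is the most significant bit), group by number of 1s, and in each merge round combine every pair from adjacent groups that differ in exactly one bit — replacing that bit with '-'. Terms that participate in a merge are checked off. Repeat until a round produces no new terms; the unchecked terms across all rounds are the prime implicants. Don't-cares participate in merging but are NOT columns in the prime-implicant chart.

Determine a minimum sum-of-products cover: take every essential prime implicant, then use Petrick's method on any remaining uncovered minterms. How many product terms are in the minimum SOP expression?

Round 0: 00010✓ 00111✓ 01001✓ 01010✓ 01011✓ 01110✓ 10000✓ 10001✓ 10011✓ 10110✓ 10111✓ 11000✓ 11001✓ 11010✓ 11100✓ 11110✓ 11111✓
Round 1: -0111 -1001 -1010✓ -1110✓ 0-010 01-10✓ 010-1 0101- 1-000✓ 1-001✓ 1-110✓ 1-111✓ 10-11 100-1 1000-✓ 1011-✓ 11-00✓ 11-10✓ 110-0✓ 1100-✓ 111-0✓ 1111-✓
Round 2: -1-10 1-00- 1-11- 11--0
PIs = {-0111, -1-10, -1001, 0-010, 010-1, 0101-, 1-00-, 1-11-, 10-11, 100-1, 11--0}
Coverage chart:
  m2: 0-010 ←essential
  m7: -0111 ←essential
  m9: -1001,010-1
  m10: -1-10,0-010,0101-
  m11: 010-1,0101-
  m14: -1-10 ←essential
  m19: 10-11,100-1
  m22: 1-11- ←essential
  m23: -0111,1-11-,10-11
  m24: 1-00-,11--0
  m25: -1001,1-00-
  m26: -1-10,11--0
  m28: 11--0 ←essential
  m30: -1-10,1-11-,11--0
  m31: 1-11- ←essential
Essential: -0111, -1-10, 0-010, 1-11-, 11--0
Petrick residual → -1001, 010-1, 10-11
Min cover (8 terms): b'cde + bde' + bc'd'e + a'c'de' + a'bc'e + acd + ab'de + abe'

8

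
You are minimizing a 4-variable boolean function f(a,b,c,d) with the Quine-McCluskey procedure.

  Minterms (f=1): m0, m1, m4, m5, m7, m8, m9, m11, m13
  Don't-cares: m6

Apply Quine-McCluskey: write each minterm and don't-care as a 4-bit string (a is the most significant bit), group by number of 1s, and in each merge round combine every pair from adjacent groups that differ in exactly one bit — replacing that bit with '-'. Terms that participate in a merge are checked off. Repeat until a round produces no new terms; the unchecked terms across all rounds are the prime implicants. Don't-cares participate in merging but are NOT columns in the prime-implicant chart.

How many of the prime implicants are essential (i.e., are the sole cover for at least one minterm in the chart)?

size-2^0 implicants → 0000(✓)  0001(✓)  0100(✓)  0101(✓)  0110(✓)  0111(✓)  1000(✓)  1001(✓)  1011(✓)  1101(✓)
size-2^1 implicants → -000(✓)  -001(✓)  -101(✓)  0-00(✓)  0-01(✓)  000-(✓)  01-0(✓)  01-1(✓)  010-(✓)  011-(✓)  1-01(✓)  10-1  100-(✓)
size-2^2 implicants → --01  -00-  0-0-  01--
Unchecked terms (primes): --01, -00-, 0-0-, 01--, 10-1
Minterm coverage:
  m0 ⊆ -00-,0-0-
  m1 ⊆ --01,-00-,0-0-
  m4 ⊆ 0-0-,01--
  m5 ⊆ --01,0-0-,01--
  m7 ⊆ 01-- [E]
  m8 ⊆ -00- [E]
  m9 ⊆ --01,-00-,10-1
  m11 ⊆ 10-1 [E]
  m13 ⊆ --01 [E]
E = {--01, -00-, 01--, 10-1}

4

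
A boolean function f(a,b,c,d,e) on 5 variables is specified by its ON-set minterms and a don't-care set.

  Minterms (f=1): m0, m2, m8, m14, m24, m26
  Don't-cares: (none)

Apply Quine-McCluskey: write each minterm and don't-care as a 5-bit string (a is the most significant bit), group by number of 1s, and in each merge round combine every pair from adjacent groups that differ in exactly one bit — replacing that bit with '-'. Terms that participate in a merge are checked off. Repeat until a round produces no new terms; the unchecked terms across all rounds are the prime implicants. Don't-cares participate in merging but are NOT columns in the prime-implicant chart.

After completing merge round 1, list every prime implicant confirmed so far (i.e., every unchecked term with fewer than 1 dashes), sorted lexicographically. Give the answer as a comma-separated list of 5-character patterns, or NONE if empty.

Round 0: 00000✓ 00010✓ 01000✓ 01110 11000✓ 11010✓
Round 1: -1000 0-000 000-0 110-0
PIs = {-1000, 0-000, 000-0, 01110, 110-0}

01110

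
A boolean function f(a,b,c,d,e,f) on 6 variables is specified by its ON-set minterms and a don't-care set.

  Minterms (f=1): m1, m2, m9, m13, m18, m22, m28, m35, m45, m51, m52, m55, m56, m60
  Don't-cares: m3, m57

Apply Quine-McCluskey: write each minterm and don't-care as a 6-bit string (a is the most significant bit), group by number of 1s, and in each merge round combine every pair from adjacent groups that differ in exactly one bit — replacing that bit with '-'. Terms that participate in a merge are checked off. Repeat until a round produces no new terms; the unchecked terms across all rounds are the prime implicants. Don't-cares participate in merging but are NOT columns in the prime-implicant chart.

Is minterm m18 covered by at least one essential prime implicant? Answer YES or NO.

YES

size-2^0 implicants → 000001(✓)  000010(✓)  000011(✓)  001001(✓)  001101(✓)  010010(✓)  010110(✓)  011100(✓)  100011(✓)  101101(✓)  110011(✓)  110100(✓)  110111(✓)  111000(✓)  111001(✓)  111100(✓)
size-2^1 implicants → -00011  -01101  -11100  0-0010  00-001  0000-1  00001-  001-01  010-10  1-0011  11-100  110-11  111-00  11100-
Unchecked terms (primes): -00011, -01101, -11100, 0-0010, 00-001, 0000-1, 00001-, 001-01, 010-10, 1-0011, 11-100, 110-11, 111-00, 11100-
Minterm coverage:
  m1 ⊆ 00-001,0000-1
  m2 ⊆ 0-0010,00001-
  m9 ⊆ 00-001,001-01
  m13 ⊆ -01101,001-01
  m18 ⊆ 0-0010,010-10
  m22 ⊆ 010-10 [E]
  m28 ⊆ -11100 [E]
  m35 ⊆ -00011,1-0011
  m45 ⊆ -01101 [E]
  m51 ⊆ 1-0011,110-11
  m52 ⊆ 11-100 [E]
  m55 ⊆ 110-11 [E]
  m56 ⊆ 111-00,11100-
  m60 ⊆ -11100,11-100,111-00
E = {-01101, -11100, 010-10, 11-100, 110-11}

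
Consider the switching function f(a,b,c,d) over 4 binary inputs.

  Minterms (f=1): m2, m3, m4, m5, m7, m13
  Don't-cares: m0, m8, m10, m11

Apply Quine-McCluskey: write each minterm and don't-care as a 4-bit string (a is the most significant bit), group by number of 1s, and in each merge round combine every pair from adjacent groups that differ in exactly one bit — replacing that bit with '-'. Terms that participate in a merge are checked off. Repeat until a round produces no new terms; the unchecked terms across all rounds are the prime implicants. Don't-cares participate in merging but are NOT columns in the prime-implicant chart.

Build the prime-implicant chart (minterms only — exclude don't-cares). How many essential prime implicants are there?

Round 0: 0000✓ 0010✓ 0011✓ 0100✓ 0101✓ 0111✓ 1000✓ 1010✓ 1011✓ 1101✓
Round 1: -000✓ -010✓ -011✓ -101 0-00 0-11 00-0✓ 001-✓ 01-1 010- 10-0✓ 101-✓
Round 2: -0-0 -01-
PIs = {-0-0, -01-, -101, 0-00, 0-11, 01-1, 010-}
Coverage chart:
  m2: -0-0,-01-
  m3: -01-,0-11
  m4: 0-00,010-
  m5: -101,01-1,010-
  m7: 0-11,01-1
  m13: -101 ←essential
Essential: -101

1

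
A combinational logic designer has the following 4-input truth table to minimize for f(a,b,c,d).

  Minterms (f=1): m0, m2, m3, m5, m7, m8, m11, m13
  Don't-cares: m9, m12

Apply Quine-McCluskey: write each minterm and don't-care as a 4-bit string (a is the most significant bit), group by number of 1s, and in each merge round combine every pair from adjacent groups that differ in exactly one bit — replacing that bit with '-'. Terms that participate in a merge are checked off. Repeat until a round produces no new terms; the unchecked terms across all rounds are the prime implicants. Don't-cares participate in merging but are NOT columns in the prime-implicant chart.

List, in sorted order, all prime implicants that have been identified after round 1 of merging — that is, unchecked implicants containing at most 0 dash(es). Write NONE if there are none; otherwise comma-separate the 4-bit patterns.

size-2^0 implicants → 0000(✓)  0010(✓)  0011(✓)  0101(✓)  0111(✓)  1000(✓)  1001(✓)  1011(✓)  1100(✓)  1101(✓)
size-2^1 implicants → -000  -011  -101  0-11  00-0  001-  01-1  1-00(✓)  1-01(✓)  10-1  100-(✓)  110-(✓)
size-2^2 implicants → 1-0-
Unchecked terms (primes): -000, -011, -101, 0-11, 00-0, 001-, 01-1, 1-0-, 10-1

NONE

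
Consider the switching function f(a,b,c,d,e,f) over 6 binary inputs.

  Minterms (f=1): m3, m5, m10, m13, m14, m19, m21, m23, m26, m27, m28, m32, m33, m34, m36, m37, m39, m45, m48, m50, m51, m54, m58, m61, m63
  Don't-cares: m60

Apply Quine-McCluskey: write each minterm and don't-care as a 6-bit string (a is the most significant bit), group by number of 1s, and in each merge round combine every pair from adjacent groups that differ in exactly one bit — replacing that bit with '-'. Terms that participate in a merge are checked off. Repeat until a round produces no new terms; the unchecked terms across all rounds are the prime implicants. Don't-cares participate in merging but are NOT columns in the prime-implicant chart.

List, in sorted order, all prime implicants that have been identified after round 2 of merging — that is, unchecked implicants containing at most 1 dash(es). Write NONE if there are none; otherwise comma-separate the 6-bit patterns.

Round 0: 000011✓ 000101✓ 001010✓ 001101✓ 001110✓ 010011✓ 010101✓ 010111✓ 011010✓ 011011✓ 011100✓ 100000✓ 100001✓ 100010✓ 100100✓ 100101✓ 100111✓ 101101✓ 110000✓ 110010✓ 110011✓ 110110✓ 111010✓ 111100✓ 111101✓ 111111✓
Round 1: -00101✓ -01101✓ -10011 -11010 -11100 0-0011 0-0101 0-1010 00-101✓ 001-10 01-011 010-11 0101-1 01101- 1-0000✓ 1-0010✓ 1-1101 10-101✓ 100-00✓ 100-01✓ 1000-0✓ 10000-✓ 1001-1 10010-✓ 11-010 110-10 1100-0✓ 11001- 1111-1 11110-
Round 2: -0-101 1-00-0 100-0-
PIs = {-0-101, -10011, -11010, -11100, 0-0011, 0-0101, 0-1010, 001-10, 01-011, 010-11, 0101-1, 01101-, 1-00-0, 1-1101, 100-0-, 1001-1, 11-010, 110-10, 11001-, 1111-1, 11110-}

-10011, -11010, -11100, 0-0011, 0-0101, 0-1010, 001-10, 01-011, 010-11, 0101-1, 01101-, 1-1101, 1001-1, 11-010, 110-10, 11001-, 1111-1, 11110-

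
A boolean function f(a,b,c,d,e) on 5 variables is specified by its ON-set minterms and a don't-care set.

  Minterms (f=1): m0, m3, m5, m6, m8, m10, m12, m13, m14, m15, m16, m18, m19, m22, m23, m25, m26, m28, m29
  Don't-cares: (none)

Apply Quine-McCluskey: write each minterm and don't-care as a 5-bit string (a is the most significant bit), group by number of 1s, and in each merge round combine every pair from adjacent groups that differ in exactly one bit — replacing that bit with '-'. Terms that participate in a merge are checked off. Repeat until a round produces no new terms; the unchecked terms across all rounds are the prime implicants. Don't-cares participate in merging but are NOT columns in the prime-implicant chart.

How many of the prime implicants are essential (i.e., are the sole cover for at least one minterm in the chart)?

6

Round 0: 00000✓ 00011✓ 00101✓ 00110✓ 01000✓ 01010✓ 01100✓ 01101✓ 01110✓ 01111✓ 10000✓ 10010✓ 10011✓ 10110✓ 10111✓ 11001✓ 11010✓ 11100✓ 11101✓
Round 1: -0000 -0011 -0110 -1010 -1100✓ -1101✓ 0-000 0-101 0-110 01-00✓ 01-10✓ 010-0✓ 011-0✓ 011-1✓ 0110-✓ 0111-✓ 1-010 10-10✓ 10-11✓ 100-0 1001-✓ 1011-✓ 11-01 1110-✓
Round 2: -110- 01--0 011-- 10-1-
PIs = {-0000, -0011, -0110, -1010, -110-, 0-000, 0-101, 0-110, 01--0, 011--, 1-010, 10-1-, 100-0, 11-01}
Coverage chart:
  m0: -0000,0-000
  m3: -0011 ←essential
  m5: 0-101 ←essential
  m6: -0110,0-110
  m8: 0-000,01--0
  m10: -1010,01--0
  m12: -110-,01--0,011--
  m13: -110-,0-101,011--
  m14: 0-110,01--0,011--
  m15: 011-- ←essential
  m16: -0000,100-0
  m18: 1-010,10-1-,100-0
  m19: -0011,10-1-
  m22: -0110,10-1-
  m23: 10-1- ←essential
  m25: 11-01 ←essential
  m26: -1010,1-010
  m28: -110- ←essential
  m29: -110-,11-01
Essential: -0011, -110-, 0-101, 011--, 10-1-, 11-01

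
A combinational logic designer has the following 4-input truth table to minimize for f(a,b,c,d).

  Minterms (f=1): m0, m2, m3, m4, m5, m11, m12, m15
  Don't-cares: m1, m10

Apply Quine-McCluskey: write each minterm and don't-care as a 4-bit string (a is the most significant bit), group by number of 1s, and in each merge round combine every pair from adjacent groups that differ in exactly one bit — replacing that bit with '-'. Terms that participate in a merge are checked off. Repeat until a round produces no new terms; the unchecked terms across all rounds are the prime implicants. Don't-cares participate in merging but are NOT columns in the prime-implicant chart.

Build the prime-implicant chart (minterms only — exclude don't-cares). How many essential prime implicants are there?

Round 0: 0000✓ 0001✓ 0010✓ 0011✓ 0100✓ 0101✓ 1010✓ 1011✓ 1100✓ 1111✓
Round 1: -010✓ -011✓ -100 0-00✓ 0-01✓ 00-0✓ 00-1✓ 000-✓ 001-✓ 010-✓ 1-11 101-✓
Round 2: -01- 0-0- 00--
PIs = {-01-, -100, 0-0-, 00--, 1-11}
Coverage chart:
  m0: 0-0-,00--
  m2: -01-,00--
  m3: -01-,00--
  m4: -100,0-0-
  m5: 0-0- ←essential
  m11: -01-,1-11
  m12: -100 ←essential
  m15: 1-11 ←essential
Essential: -100, 0-0-, 1-11

3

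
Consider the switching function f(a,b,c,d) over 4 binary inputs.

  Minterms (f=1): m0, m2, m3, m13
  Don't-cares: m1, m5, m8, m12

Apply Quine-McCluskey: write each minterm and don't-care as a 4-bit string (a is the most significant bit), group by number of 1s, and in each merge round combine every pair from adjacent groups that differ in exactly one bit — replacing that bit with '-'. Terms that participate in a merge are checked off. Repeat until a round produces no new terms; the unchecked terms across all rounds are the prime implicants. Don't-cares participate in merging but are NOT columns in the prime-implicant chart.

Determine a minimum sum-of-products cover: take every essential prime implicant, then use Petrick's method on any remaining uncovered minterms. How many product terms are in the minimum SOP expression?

[col 0] 0000*, 0001*, 0010*, 0011*, 0101*, 1000*, 1100*, 1101*
[col 1] -000, -101, 0-01, 00-0*, 00-1*, 000-*, 001-*, 1-00, 110-
[col 2] 00--
Prime implicants: -000, -101, 0-01, 00--, 1-00, 110-
PI chart (minterm → PIs covering it):
  0 | -000,00--
  2 | 00--  (sole → essential)
  3 | 00--  (sole → essential)
  13 | -101,110-
Essential prime implicants: 00--
Petrick residual → -101
Minimum SOP uses 2 PIs: bc'd + a'b'

2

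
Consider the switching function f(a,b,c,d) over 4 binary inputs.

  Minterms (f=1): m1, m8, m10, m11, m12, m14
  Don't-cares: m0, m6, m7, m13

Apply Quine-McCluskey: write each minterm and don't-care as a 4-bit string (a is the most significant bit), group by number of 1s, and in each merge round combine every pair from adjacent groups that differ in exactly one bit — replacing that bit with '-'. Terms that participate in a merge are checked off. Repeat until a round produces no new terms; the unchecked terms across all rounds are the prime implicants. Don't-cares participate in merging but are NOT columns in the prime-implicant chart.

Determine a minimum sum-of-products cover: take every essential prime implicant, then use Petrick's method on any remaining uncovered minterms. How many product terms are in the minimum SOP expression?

3

Round 0: 0000✓ 0001✓ 0110✓ 0111✓ 1000✓ 1010✓ 1011✓ 1100✓ 1101✓ 1110✓
Round 1: -000 -110 000- 011- 1-00✓ 1-10✓ 10-0✓ 101- 11-0✓ 110-
Round 2: 1--0
PIs = {-000, -110, 000-, 011-, 1--0, 101-, 110-}
Coverage chart:
  m1: 000- ←essential
  m8: -000,1--0
  m10: 1--0,101-
  m11: 101- ←essential
  m12: 1--0,110-
  m14: -110,1--0
Essential: 000-, 101-
Petrick residual → 1--0
Min cover (3 terms): a'b'c' + ad' + ab'c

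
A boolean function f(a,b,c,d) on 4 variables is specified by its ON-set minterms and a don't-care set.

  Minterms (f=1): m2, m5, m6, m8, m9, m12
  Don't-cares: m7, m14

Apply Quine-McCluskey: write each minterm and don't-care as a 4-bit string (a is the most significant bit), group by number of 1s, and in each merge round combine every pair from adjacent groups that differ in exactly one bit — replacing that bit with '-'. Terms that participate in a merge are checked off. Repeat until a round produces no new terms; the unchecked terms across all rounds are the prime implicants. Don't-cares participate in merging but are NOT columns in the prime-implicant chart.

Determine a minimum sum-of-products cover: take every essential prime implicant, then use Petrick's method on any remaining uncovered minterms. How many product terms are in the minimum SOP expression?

size-2^0 implicants → 0010(✓)  0101(✓)  0110(✓)  0111(✓)  1000(✓)  1001(✓)  1100(✓)  1110(✓)
size-2^1 implicants → -110  0-10  01-1  011-  1-00  100-  11-0
Unchecked terms (primes): -110, 0-10, 01-1, 011-, 1-00, 100-, 11-0
Minterm coverage:
  m2 ⊆ 0-10 [E]
  m5 ⊆ 01-1 [E]
  m6 ⊆ -110,0-10,011-
  m8 ⊆ 1-00,100-
  m9 ⊆ 100- [E]
  m12 ⊆ 1-00,11-0
E = {0-10, 01-1, 100-}
Petrick residual → 1-00
Cover = a'cd' + a'bd + ac'd' + ab'c'  |cover|=4

4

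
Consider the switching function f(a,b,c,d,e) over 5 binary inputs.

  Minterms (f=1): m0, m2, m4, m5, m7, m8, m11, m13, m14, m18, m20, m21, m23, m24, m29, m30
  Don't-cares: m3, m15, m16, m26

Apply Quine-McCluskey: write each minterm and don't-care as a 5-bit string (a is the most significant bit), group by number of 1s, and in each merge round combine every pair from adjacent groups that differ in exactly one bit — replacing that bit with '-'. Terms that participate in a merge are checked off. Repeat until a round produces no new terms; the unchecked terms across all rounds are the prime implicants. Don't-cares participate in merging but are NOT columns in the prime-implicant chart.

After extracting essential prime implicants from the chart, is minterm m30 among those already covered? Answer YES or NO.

NO

[col 0] 00000*, 00010*, 00011*, 00100*, 00101*, 00111*, 01000*, 01011*, 01101*, 01110*, 01111*, 10000*, 10010*, 10100*, 10101*, 10111*, 11000*, 11010*, 11101*, 11110*
[col 1] -0000*, -0010*, -0100*, -0101*, -0111*, -1000*, -1101*, -1110, 0-000*, 0-011*, 0-101*, 0-111*, 00-00*, 00-11*, 000-0*, 0001-, 001-1*, 0010-*, 01-11*, 011-1*, 0111-, 1-000*, 1-010*, 1-101*, 10-00*, 100-0*, 101-1*, 1010-*, 11-10, 110-0*
[col 2] --000, --101, -0-00, -00-0, -01-1, -010-, 0--11, 0-1-1, 1-0-0
Prime implicants: --000, --101, -0-00, -00-0, -01-1, -010-, -1110, 0--11, 0-1-1, 0001-, 0111-, 1-0-0, 11-10
PI chart (minterm → PIs covering it):
  0 | --000,-0-00,-00-0
  2 | -00-0,0001-
  4 | -0-00,-010-
  5 | --101,-01-1,-010-,0-1-1
  7 | -01-1,0--11,0-1-1
  8 | --000  (sole → essential)
  11 | 0--11  (sole → essential)
  13 | --101,0-1-1
  14 | -1110,0111-
  18 | -00-0,1-0-0
  20 | -0-00,-010-
  21 | --101,-01-1,-010-
  23 | -01-1  (sole → essential)
  24 | --000,1-0-0
  29 | --101  (sole → essential)
  30 | -1110,11-10
Essential prime implicants: --000, --101, -01-1, 0--11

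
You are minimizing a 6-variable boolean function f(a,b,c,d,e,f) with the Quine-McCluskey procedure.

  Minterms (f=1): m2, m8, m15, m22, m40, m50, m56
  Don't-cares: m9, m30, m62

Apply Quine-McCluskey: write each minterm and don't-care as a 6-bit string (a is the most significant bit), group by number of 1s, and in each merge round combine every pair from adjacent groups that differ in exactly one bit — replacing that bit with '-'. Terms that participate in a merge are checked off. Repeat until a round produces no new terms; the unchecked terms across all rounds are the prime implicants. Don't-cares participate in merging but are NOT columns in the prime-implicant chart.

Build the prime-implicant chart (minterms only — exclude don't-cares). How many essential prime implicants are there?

Round 0: 000010 001000✓ 001001✓ 001111 010110✓ 011110✓ 101000✓ 110010 111000✓ 111110✓
Round 1: -01000 -11110 00100- 01-110 1-1000
PIs = {-01000, -11110, 000010, 00100-, 001111, 01-110, 1-1000, 110010}
Coverage chart:
  m2: 000010 ←essential
  m8: -01000,00100-
  m15: 001111 ←essential
  m22: 01-110 ←essential
  m40: -01000,1-1000
  m50: 110010 ←essential
  m56: 1-1000 ←essential
Essential: 000010, 001111, 01-110, 1-1000, 110010

5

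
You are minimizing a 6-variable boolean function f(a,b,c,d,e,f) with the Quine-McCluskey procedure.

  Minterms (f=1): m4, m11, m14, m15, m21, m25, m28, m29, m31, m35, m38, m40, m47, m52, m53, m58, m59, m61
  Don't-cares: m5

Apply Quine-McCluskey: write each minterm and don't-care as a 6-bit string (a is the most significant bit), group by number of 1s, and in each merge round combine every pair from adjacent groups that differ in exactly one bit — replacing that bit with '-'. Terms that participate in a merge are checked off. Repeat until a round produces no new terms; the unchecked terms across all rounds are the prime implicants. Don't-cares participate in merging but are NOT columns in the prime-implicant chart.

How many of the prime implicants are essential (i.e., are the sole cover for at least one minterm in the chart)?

Round 0: 000100✓ 000101✓ 001011✓ 001110✓ 001111✓ 010101✓ 011001✓ 011100✓ 011101✓ 011111✓ 100011 100110 101000 101111✓ 110100✓ 110101✓ 111010✓ 111011✓ 111101✓
Round 1: -01111 -10101✓ -11101✓ 0-0101 0-1111 00010- 001-11 00111- 01-101✓ 011-01 0111-1 01110- 11-101✓ 11010- 11101-
Round 2: -1-101
PIs = {-01111, -1-101, 0-0101, 0-1111, 00010-, 001-11, 00111-, 011-01, 0111-1, 01110-, 100011, 100110, 101000, 11010-, 11101-}
Coverage chart:
  m4: 00010- ←essential
  m11: 001-11 ←essential
  m14: 00111- ←essential
  m15: -01111,0-1111,001-11,00111-
  m21: -1-101,0-0101
  m25: 011-01 ←essential
  m28: 01110- ←essential
  m29: -1-101,011-01,0111-1,01110-
  m31: 0-1111,0111-1
  m35: 100011 ←essential
  m38: 100110 ←essential
  m40: 101000 ←essential
  m47: -01111 ←essential
  m52: 11010- ←essential
  m53: -1-101,11010-
  m58: 11101- ←essential
  m59: 11101- ←essential
  m61: -1-101 ←essential
Essential: -01111, -1-101, 00010-, 001-11, 00111-, 011-01, 01110-, 100011, 100110, 101000, 11010-, 11101-

12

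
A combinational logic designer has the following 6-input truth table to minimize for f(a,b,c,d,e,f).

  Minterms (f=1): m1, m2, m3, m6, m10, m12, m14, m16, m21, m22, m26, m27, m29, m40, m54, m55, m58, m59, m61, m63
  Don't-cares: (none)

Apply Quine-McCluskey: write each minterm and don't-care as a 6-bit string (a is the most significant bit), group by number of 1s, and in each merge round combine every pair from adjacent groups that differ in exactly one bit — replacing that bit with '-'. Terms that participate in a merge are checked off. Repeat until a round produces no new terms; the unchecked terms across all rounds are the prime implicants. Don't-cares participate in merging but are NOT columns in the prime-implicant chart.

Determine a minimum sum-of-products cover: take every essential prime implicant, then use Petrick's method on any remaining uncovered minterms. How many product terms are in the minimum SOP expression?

10

Round 0: 000001✓ 000010✓ 000011✓ 000110✓ 001010✓ 001100✓ 001110✓ 010000 010101✓ 010110✓ 011010✓ 011011✓ 011101✓ 101000 110110✓ 110111✓ 111010✓ 111011✓ 111101✓ 111111✓
Round 1: -10110 -11010✓ -11011✓ -11101 0-0110 0-1010 00-010✓ 00-110✓ 000-10✓ 0000-1 00001- 001-10✓ 0011-0 01-101 01101-✓ 11-111 11011- 111-11 11101-✓ 1111-1
Round 2: -1101- 00--10
PIs = {-10110, -1101-, -11101, 0-0110, 0-1010, 00--10, 0000-1, 00001-, 0011-0, 01-101, 010000, 101000, 11-111, 11011-, 111-11, 1111-1}
Coverage chart:
  m1: 0000-1 ←essential
  m2: 00--10,00001-
  m3: 0000-1,00001-
  m6: 0-0110,00--10
  m10: 0-1010,00--10
  m12: 0011-0 ←essential
  m14: 00--10,0011-0
  m16: 010000 ←essential
  m21: 01-101 ←essential
  m22: -10110,0-0110
  m26: -1101-,0-1010
  m27: -1101- ←essential
  m29: -11101,01-101
  m40: 101000 ←essential
  m54: -10110,11011-
  m55: 11-111,11011-
  m58: -1101- ←essential
  m59: -1101-,111-11
  m61: -11101,1111-1
  m63: 11-111,111-11,1111-1
Essential: -1101-, 0000-1, 0011-0, 01-101, 010000, 101000
Petrick residual → -10110, -11101, 00--10, 11-111
Min cover (10 terms): bc'def' + bcd'e + bcde'f + a'b'ef' + a'b'c'd'f + a'b'cdf' + a'bde'f + a'bc'd'e'f' + ab'cd'e'f' + abdef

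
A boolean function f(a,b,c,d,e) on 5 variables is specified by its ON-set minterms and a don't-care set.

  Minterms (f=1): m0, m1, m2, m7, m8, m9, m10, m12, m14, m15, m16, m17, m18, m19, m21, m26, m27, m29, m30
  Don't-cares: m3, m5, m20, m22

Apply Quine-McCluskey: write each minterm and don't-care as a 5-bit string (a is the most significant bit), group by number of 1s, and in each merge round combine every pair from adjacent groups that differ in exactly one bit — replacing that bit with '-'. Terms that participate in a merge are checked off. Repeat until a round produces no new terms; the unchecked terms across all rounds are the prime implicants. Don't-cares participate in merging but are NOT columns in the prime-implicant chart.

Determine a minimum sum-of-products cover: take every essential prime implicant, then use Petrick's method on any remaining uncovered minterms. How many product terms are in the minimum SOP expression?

7

size-2^0 implicants → 00000(✓)  00001(✓)  00010(✓)  00011(✓)  00101(✓)  00111(✓)  01000(✓)  01001(✓)  01010(✓)  01100(✓)  01110(✓)  01111(✓)  10000(✓)  10001(✓)  10010(✓)  10011(✓)  10100(✓)  10101(✓)  10110(✓)  11010(✓)  11011(✓)  11101(✓)  11110(✓)
size-2^1 implicants → -0000(✓)  -0001(✓)  -0010(✓)  -0011(✓)  -0101(✓)  -1010(✓)  -1110(✓)  0-000(✓)  0-001(✓)  0-010(✓)  0-111  00-01(✓)  00-11(✓)  000-0(✓)  000-1(✓)  0000-(✓)  0001-(✓)  001-1(✓)  01-00(✓)  01-10(✓)  010-0(✓)  0100-(✓)  011-0(✓)  0111-  1-010(✓)  1-011(✓)  1-101  1-110(✓)  10-00(✓)  10-01(✓)  10-10(✓)  100-0(✓)  100-1(✓)  1000-(✓)  1001-(✓)  101-0(✓)  1010-(✓)  11-10(✓)  1101-(✓)
size-2^2 implicants → --010  -0-01  -00-0(✓)  -00-1(✓)  -000-(✓)  -001-(✓)  -1-10  0-0-0  0-00-  00--1  000--(✓)  01--0  1--10  1-01-  10--0  10-0-  100--(✓)
size-2^3 implicants → -00--
Unchecked terms (primes): --010, -0-01, -00--, -1-10, 0-0-0, 0-00-, 0-111, 00--1, 01--0, 0111-, 1--10, 1-01-, 1-101, 10--0, 10-0-
Minterm coverage:
  m0 ⊆ -00--,0-0-0,0-00-
  m1 ⊆ -0-01,-00--,0-00-,00--1
  m2 ⊆ --010,-00--,0-0-0
  m7 ⊆ 0-111,00--1
  m8 ⊆ 0-0-0,0-00-,01--0
  m9 ⊆ 0-00- [E]
  m10 ⊆ --010,-1-10,0-0-0,01--0
  m12 ⊆ 01--0 [E]
  m14 ⊆ -1-10,01--0,0111-
  m15 ⊆ 0-111,0111-
  m16 ⊆ -00--,10--0,10-0-
  m17 ⊆ -0-01,-00--,10-0-
  m18 ⊆ --010,-00--,1--10,1-01-,10--0
  m19 ⊆ -00--,1-01-
  m21 ⊆ -0-01,1-101,10-0-
  m26 ⊆ --010,-1-10,1--10,1-01-
  m27 ⊆ 1-01- [E]
  m29 ⊆ 1-101 [E]
  m30 ⊆ -1-10,1--10
E = {0-00-, 01--0, 1-01-, 1-101}
Petrick residual → -00--, -1-10, 0-111
Cover = b'c' + bde' + a'c'd' + a'cde + a'be' + ac'd + acd'e  |cover|=7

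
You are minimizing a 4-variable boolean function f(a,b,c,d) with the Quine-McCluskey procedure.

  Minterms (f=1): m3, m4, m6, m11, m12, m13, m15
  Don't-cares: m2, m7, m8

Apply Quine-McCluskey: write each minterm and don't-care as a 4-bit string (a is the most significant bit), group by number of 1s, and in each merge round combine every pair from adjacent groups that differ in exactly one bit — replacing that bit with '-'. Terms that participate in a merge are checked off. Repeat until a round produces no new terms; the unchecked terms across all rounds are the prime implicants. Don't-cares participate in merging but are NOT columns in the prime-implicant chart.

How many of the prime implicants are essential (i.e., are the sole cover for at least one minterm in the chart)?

1

[col 0] 0010*, 0011*, 0100*, 0110*, 0111*, 1000*, 1011*, 1100*, 1101*, 1111*
[col 1] -011*, -100, -111*, 0-10*, 0-11*, 001-*, 01-0, 011-*, 1-00, 1-11*, 11-1, 110-
[col 2] --11, 0-1-
Prime implicants: --11, -100, 0-1-, 01-0, 1-00, 11-1, 110-
PI chart (minterm → PIs covering it):
  3 | --11,0-1-
  4 | -100,01-0
  6 | 0-1-,01-0
  11 | --11  (sole → essential)
  12 | -100,1-00,110-
  13 | 11-1,110-
  15 | --11,11-1
Essential prime implicants: --11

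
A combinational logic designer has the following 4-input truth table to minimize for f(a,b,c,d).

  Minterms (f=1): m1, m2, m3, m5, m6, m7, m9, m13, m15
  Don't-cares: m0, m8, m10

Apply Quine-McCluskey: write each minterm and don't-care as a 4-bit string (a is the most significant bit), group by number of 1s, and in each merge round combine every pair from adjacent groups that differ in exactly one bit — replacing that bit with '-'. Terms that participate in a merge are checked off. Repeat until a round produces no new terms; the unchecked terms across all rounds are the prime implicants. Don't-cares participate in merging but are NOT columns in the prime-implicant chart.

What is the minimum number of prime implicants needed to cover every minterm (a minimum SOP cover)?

3

Round 0: 0000✓ 0001✓ 0010✓ 0011✓ 0101✓ 0110✓ 0111✓ 1000✓ 1001✓ 1010✓ 1101✓ 1111✓
Round 1: -000✓ -001✓ -010✓ -101✓ -111✓ 0-01✓ 0-10✓ 0-11✓ 00-0✓ 00-1✓ 000-✓ 001-✓ 01-1✓ 011-✓ 1-01✓ 10-0✓ 100-✓ 11-1✓
Round 2: --01 -0-0 -00- -1-1 0--1 0-1- 00--
PIs = {--01, -0-0, -00-, -1-1, 0--1, 0-1-, 00--}
Coverage chart:
  m1: --01,-00-,0--1,00--
  m2: -0-0,0-1-,00--
  m3: 0--1,0-1-,00--
  m5: --01,-1-1,0--1
  m6: 0-1- ←essential
  m7: -1-1,0--1,0-1-
  m9: --01,-00-
  m13: --01,-1-1
  m15: -1-1 ←essential
Essential: -1-1, 0-1-
Petrick residual → --01
Min cover (3 terms): c'd + bd + a'c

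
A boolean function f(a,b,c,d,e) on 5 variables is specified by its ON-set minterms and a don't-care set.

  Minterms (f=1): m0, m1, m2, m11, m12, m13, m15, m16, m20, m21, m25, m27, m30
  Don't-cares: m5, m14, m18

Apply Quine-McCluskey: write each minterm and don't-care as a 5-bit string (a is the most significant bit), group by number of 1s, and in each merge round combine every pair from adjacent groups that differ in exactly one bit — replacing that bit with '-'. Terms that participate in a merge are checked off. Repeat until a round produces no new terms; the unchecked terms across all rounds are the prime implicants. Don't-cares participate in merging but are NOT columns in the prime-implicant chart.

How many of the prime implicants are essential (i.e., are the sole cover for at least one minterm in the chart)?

size-2^0 implicants → 00000(✓)  00001(✓)  00010(✓)  00101(✓)  01011(✓)  01100(✓)  01101(✓)  01110(✓)  01111(✓)  10000(✓)  10010(✓)  10100(✓)  10101(✓)  11001(✓)  11011(✓)  11110(✓)
size-2^1 implicants → -0000(✓)  -0010(✓)  -0101  -1011  -1110  0-101  00-01  000-0(✓)  0000-  01-11  011-0(✓)  011-1(✓)  0110-(✓)  0111-(✓)  10-00  100-0(✓)  1010-  110-1
size-2^2 implicants → -00-0  011--
Unchecked terms (primes): -00-0, -0101, -1011, -1110, 0-101, 00-01, 0000-, 01-11, 011--, 10-00, 1010-, 110-1
Minterm coverage:
  m0 ⊆ -00-0,0000-
  m1 ⊆ 00-01,0000-
  m2 ⊆ -00-0 [E]
  m11 ⊆ -1011,01-11
  m12 ⊆ 011-- [E]
  m13 ⊆ 0-101,011--
  m15 ⊆ 01-11,011--
  m16 ⊆ -00-0,10-00
  m20 ⊆ 10-00,1010-
  m21 ⊆ -0101,1010-
  m25 ⊆ 110-1 [E]
  m27 ⊆ -1011,110-1
  m30 ⊆ -1110 [E]
E = {-00-0, -1110, 011--, 110-1}

4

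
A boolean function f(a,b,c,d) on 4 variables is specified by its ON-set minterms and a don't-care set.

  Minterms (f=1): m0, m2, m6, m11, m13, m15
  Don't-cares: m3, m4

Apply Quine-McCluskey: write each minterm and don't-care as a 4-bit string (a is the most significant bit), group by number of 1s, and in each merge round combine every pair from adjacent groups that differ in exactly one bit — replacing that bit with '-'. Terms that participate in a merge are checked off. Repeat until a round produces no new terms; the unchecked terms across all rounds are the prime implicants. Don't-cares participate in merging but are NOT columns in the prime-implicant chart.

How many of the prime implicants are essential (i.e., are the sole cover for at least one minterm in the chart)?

[col 0] 0000*, 0010*, 0011*, 0100*, 0110*, 1011*, 1101*, 1111*
[col 1] -011, 0-00*, 0-10*, 00-0*, 001-, 01-0*, 1-11, 11-1
[col 2] 0--0
Prime implicants: -011, 0--0, 001-, 1-11, 11-1
PI chart (minterm → PIs covering it):
  0 | 0--0  (sole → essential)
  2 | 0--0,001-
  6 | 0--0  (sole → essential)
  11 | -011,1-11
  13 | 11-1  (sole → essential)
  15 | 1-11,11-1
Essential prime implicants: 0--0, 11-1

2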